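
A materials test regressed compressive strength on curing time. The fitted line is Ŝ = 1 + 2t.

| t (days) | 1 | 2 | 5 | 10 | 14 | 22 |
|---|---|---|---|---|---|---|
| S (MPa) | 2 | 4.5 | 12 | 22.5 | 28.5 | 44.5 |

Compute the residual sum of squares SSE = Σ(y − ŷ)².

t=1: Ŝ = 1 + 2·1 = 3; r = 2 − 3 = -1
t=2: Ŝ = 1 + 2·2 = 5; r = 4.5 − 5 = -0.5
t=5: Ŝ = 1 + 2·5 = 11; r = 12 − 11 = 1
t=10: Ŝ = 1 + 2·10 = 21; r = 22.5 − 21 = 1.5
t=14: Ŝ = 1 + 2·14 = 29; r = 28.5 − 29 = -0.5
t=22: Ŝ = 1 + 2·22 = 45; r = 44.5 − 45 = -0.5
SSE = 1 + 0.25 + 1 + 2.25 + 0.25 + 0.25 = 5

SSE = 5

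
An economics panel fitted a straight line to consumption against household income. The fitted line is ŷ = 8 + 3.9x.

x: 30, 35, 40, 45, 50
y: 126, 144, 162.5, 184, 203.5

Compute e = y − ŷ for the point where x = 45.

e = 0.5

ŷ = 8 + 3.9·45 = 183.5
e = 184 − 183.5 = 0.5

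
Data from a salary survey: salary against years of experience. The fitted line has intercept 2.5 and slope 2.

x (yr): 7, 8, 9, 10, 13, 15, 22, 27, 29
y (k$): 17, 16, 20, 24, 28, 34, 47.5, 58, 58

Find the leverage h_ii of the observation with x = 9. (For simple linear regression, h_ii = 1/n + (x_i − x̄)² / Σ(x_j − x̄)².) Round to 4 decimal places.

x̄ = (7 + 8 + 9 + 10 + 13 + 15 + 22 + 27 + 29)/9 = 15.5556
Σ(x − x̄)² = 73.1975 + 57.0864 + 42.9753 + 30.8642 + 6.53086 + 0.308642 + 41.5309 + 130.975 + 180.753 = 564.222
h = 1/9 + (-6.55556)²/564.222 = 0.111111 + 0.0761673 = 0.1873

h = 0.1873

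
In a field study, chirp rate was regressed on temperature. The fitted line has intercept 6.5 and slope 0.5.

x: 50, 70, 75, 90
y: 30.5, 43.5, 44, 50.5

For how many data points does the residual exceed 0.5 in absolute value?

3

x=50: ŷ = 6.5 + 0.5·50 = 31.5; e = 30.5 − 31.5 = -1
x=70: ŷ = 6.5 + 0.5·70 = 41.5; e = 43.5 − 41.5 = 2
x=75: ŷ = 6.5 + 0.5·75 = 44; e = 44 − 44 = 0
x=90: ŷ = 6.5 + 0.5·90 = 51.5; e = 50.5 − 51.5 = -1
|e| > 0.5: x=50 (|e|=1), x=70 (|e|=2), x=90 (|e|=1) → 3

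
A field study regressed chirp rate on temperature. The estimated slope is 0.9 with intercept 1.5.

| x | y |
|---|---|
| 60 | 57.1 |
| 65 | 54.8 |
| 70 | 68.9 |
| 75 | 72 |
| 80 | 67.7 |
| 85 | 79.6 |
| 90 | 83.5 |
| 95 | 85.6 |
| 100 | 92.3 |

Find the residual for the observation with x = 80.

ŷ = 1.5 + 0.9·80 = 73.5
e = 67.7 − 73.5 = -5.8

e = -5.8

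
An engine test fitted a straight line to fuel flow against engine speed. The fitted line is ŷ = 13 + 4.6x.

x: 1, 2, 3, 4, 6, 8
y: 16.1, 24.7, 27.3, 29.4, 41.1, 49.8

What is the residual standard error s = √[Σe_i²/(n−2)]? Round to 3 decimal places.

s = 1.803

x=1: ŷ = 13 + 4.6·1 = 17.6; e = 16.1 − 17.6 = -1.5
x=2: ŷ = 13 + 4.6·2 = 22.2; e = 24.7 − 22.2 = 2.5
x=3: ŷ = 13 + 4.6·3 = 26.8; e = 27.3 − 26.8 = 0.5
x=4: ŷ = 13 + 4.6·4 = 31.4; e = 29.4 − 31.4 = -2
x=6: ŷ = 13 + 4.6·6 = 40.6; e = 41.1 − 40.6 = 0.5
x=8: ŷ = 13 + 4.6·8 = 49.8; e = 49.8 − 49.8 = 0
SSE = 2.25 + 6.25 + 0.25 + 4 + 0.25 + 0 = 13
s = √(13/4) = √3.25 ≈ 1.803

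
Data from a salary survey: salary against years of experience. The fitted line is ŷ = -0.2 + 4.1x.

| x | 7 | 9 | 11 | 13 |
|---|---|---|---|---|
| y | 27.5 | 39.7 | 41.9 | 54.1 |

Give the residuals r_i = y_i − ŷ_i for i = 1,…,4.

-1, 3, -3, 1

x=7: ŷ = -0.2 + 4.1·7 = 28.5; r = 27.5 − 28.5 = -1
x=9: ŷ = -0.2 + 4.1·9 = 36.7; r = 39.7 − 36.7 = 3
x=11: ŷ = -0.2 + 4.1·11 = 44.9; r = 41.9 − 44.9 = -3
x=13: ŷ = -0.2 + 4.1·13 = 53.1; r = 54.1 − 53.1 = 1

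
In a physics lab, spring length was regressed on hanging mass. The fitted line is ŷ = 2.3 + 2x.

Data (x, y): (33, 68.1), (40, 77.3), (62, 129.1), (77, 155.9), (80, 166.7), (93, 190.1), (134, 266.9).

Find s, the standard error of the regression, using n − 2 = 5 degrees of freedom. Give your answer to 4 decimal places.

s = 3.6661

x=33: ŷ = 2.3 + 2·33 = 68.3; r = 68.1 − 68.3 = -0.2
x=40: ŷ = 2.3 + 2·40 = 82.3; r = 77.3 − 82.3 = -5
x=62: ŷ = 2.3 + 2·62 = 126.3; r = 129.1 − 126.3 = 2.8
x=77: ŷ = 2.3 + 2·77 = 156.3; r = 155.9 − 156.3 = -0.4
x=80: ŷ = 2.3 + 2·80 = 162.3; r = 166.7 − 162.3 = 4.4
x=93: ŷ = 2.3 + 2·93 = 188.3; r = 190.1 − 188.3 = 1.8
x=134: ŷ = 2.3 + 2·134 = 270.3; r = 266.9 − 270.3 = -3.4
SSE = 0.04 + 25 + 7.84 + 0.16 + 19.36 + 3.24 + 11.56 = 67.2
s = √(67.2/5) = √13.44 ≈ 3.6661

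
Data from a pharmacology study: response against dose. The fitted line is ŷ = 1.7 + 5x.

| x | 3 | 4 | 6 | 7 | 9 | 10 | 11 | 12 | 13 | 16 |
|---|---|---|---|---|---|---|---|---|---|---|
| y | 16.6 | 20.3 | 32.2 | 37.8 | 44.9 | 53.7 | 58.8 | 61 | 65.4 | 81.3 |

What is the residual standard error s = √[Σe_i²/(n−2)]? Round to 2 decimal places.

x=3: ŷ = 1.7 + 5·3 = 16.7; e = 16.6 − 16.7 = -0.1
x=4: ŷ = 1.7 + 5·4 = 21.7; e = 20.3 − 21.7 = -1.4
x=6: ŷ = 1.7 + 5·6 = 31.7; e = 32.2 − 31.7 = 0.5
x=7: ŷ = 1.7 + 5·7 = 36.7; e = 37.8 − 36.7 = 1.1
x=9: ŷ = 1.7 + 5·9 = 46.7; e = 44.9 − 46.7 = -1.8
x=10: ŷ = 1.7 + 5·10 = 51.7; e = 53.7 − 51.7 = 2
x=11: ŷ = 1.7 + 5·11 = 56.7; e = 58.8 − 56.7 = 2.1
x=12: ŷ = 1.7 + 5·12 = 61.7; e = 61 − 61.7 = -0.7
x=13: ŷ = 1.7 + 5·13 = 66.7; e = 65.4 − 66.7 = -1.3
x=16: ŷ = 1.7 + 5·16 = 81.7; e = 81.3 − 81.7 = -0.4
SSE = 0.01 + 1.96 + 0.25 + 1.21 + 3.24 + 4 + 4.41 + 0.49 + 1.69 + 0.16 = 17.42
s = √(17.42/8) = √2.1775 ≈ 1.48

s = 1.48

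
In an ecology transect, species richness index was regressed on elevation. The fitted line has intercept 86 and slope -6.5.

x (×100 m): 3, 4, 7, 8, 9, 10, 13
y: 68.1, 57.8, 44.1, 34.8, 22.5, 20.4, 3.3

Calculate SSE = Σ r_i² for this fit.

x=3: ŷ = 86 − 6.5·3 = 66.5; r = 68.1 − 66.5 = 1.6
x=4: ŷ = 86 − 6.5·4 = 60; r = 57.8 − 60 = -2.2
x=7: ŷ = 86 − 6.5·7 = 40.5; r = 44.1 − 40.5 = 3.6
x=8: ŷ = 86 − 6.5·8 = 34; r = 34.8 − 34 = 0.8
x=9: ŷ = 86 − 6.5·9 = 27.5; r = 22.5 − 27.5 = -5
x=10: ŷ = 86 − 6.5·10 = 21; r = 20.4 − 21 = -0.6
x=13: ŷ = 86 − 6.5·13 = 1.5; r = 3.3 − 1.5 = 1.8
SSE = 2.56 + 4.84 + 12.96 + 0.64 + 25 + 0.36 + 3.24 = 49.6

SSE = 49.6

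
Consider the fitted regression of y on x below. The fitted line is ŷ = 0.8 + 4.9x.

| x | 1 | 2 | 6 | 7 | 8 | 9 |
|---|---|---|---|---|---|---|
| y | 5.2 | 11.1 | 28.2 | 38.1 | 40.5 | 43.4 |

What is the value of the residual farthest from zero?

e = 3

x=1: ŷ = 0.8 + 4.9·1 = 5.7; e = 5.2 − 5.7 = -0.5
x=2: ŷ = 0.8 + 4.9·2 = 10.6; e = 11.1 − 10.6 = 0.5
x=6: ŷ = 0.8 + 4.9·6 = 30.2; e = 28.2 − 30.2 = -2
x=7: ŷ = 0.8 + 4.9·7 = 35.1; e = 38.1 − 35.1 = 3
x=8: ŷ = 0.8 + 4.9·8 = 40; e = 40.5 − 40 = 0.5
x=9: ŷ = 0.8 + 4.9·9 = 44.9; e = 43.4 − 44.9 = -1.5
Largest |e| is 3 at x = 7, residual 3.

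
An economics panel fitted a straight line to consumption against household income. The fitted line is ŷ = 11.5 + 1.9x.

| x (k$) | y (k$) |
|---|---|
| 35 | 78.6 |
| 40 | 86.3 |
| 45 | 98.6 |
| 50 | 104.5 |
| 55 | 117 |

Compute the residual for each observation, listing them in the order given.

0.6, -1.2, 1.6, -2, 1

x=35: ŷ = 11.5 + 1.9·35 = 78; e = 78.6 − 78 = 0.6
x=40: ŷ = 11.5 + 1.9·40 = 87.5; e = 86.3 − 87.5 = -1.2
x=45: ŷ = 11.5 + 1.9·45 = 97; e = 98.6 − 97 = 1.6
x=50: ŷ = 11.5 + 1.9·50 = 106.5; e = 104.5 − 106.5 = -2
x=55: ŷ = 11.5 + 1.9·55 = 116; e = 117 − 116 = 1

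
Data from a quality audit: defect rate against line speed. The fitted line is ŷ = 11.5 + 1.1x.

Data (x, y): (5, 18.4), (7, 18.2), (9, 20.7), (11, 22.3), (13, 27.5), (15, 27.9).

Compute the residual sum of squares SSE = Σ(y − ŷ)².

SSE = 8.04

x=5: ŷ = 11.5 + 1.1·5 = 17; e = 18.4 − 17 = 1.4
x=7: ŷ = 11.5 + 1.1·7 = 19.2; e = 18.2 − 19.2 = -1
x=9: ŷ = 11.5 + 1.1·9 = 21.4; e = 20.7 − 21.4 = -0.7
x=11: ŷ = 11.5 + 1.1·11 = 23.6; e = 22.3 − 23.6 = -1.3
x=13: ŷ = 11.5 + 1.1·13 = 25.8; e = 27.5 − 25.8 = 1.7
x=15: ŷ = 11.5 + 1.1·15 = 28; e = 27.9 − 28 = -0.1
SSE = 1.96 + 1 + 0.49 + 1.69 + 2.89 + 0.01 = 8.04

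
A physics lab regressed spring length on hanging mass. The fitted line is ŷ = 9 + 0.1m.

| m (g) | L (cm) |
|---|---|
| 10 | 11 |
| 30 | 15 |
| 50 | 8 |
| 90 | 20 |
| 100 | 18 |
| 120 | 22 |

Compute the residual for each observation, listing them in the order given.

m=10: ŷ = 9 + 0.1·10 = 10; e = 11 − 10 = 1
m=30: ŷ = 9 + 0.1·30 = 12; e = 15 − 12 = 3
m=50: ŷ = 9 + 0.1·50 = 14; e = 8 − 14 = -6
m=90: ŷ = 9 + 0.1·90 = 18; e = 20 − 18 = 2
m=100: ŷ = 9 + 0.1·100 = 19; e = 18 − 19 = -1
m=120: ŷ = 9 + 0.1·120 = 21; e = 22 − 21 = 1

1, 3, -6, 2, -1, 1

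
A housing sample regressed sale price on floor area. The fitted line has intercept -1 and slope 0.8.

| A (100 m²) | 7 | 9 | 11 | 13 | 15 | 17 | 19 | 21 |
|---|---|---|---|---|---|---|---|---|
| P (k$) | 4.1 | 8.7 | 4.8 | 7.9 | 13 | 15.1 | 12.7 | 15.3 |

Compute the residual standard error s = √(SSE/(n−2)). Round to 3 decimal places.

A=7: ŷ = -1 + 0.8·7 = 4.6; r = 4.1 − 4.6 = -0.5
A=9: ŷ = -1 + 0.8·9 = 6.2; r = 8.7 − 6.2 = 2.5
A=11: ŷ = -1 + 0.8·11 = 7.8; r = 4.8 − 7.8 = -3
A=13: ŷ = -1 + 0.8·13 = 9.4; r = 7.9 − 9.4 = -1.5
A=15: ŷ = -1 + 0.8·15 = 11; r = 13 − 11 = 2
A=17: ŷ = -1 + 0.8·17 = 12.6; r = 15.1 − 12.6 = 2.5
A=19: ŷ = -1 + 0.8·19 = 14.2; r = 12.7 − 14.2 = -1.5
A=21: ŷ = -1 + 0.8·21 = 15.8; r = 15.3 − 15.8 = -0.5
SSE = 0.25 + 6.25 + 9 + 2.25 + 4 + 6.25 + 2.25 + 0.25 = 30.5
s = √(30.5/6) = √5.08333 ≈ 2.255

s = 2.255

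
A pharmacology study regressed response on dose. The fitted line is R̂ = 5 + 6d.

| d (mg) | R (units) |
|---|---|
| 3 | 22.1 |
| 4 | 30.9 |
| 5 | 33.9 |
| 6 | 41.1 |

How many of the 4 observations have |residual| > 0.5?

d=3: R̂ = 5 + 6·3 = 23; e = 22.1 − 23 = -0.9
d=4: R̂ = 5 + 6·4 = 29; e = 30.9 − 29 = 1.9
d=5: R̂ = 5 + 6·5 = 35; e = 33.9 − 35 = -1.1
d=6: R̂ = 5 + 6·6 = 41; e = 41.1 − 41 = 0.1
|e| > 0.5: d=3 (|e|=0.9), d=4 (|e|=1.9), d=5 (|e|=1.1) → 3

3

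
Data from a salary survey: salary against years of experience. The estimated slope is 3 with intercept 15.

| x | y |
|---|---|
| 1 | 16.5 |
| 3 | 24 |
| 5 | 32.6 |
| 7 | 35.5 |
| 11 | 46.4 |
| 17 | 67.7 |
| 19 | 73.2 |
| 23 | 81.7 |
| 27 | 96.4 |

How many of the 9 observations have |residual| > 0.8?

x=1: ŷ = 15 + 3·1 = 18; r = 16.5 − 18 = -1.5
x=3: ŷ = 15 + 3·3 = 24; r = 24 − 24 = 0
x=5: ŷ = 15 + 3·5 = 30; r = 32.6 − 30 = 2.6
x=7: ŷ = 15 + 3·7 = 36; r = 35.5 − 36 = -0.5
x=11: ŷ = 15 + 3·11 = 48; r = 46.4 − 48 = -1.6
x=17: ŷ = 15 + 3·17 = 66; r = 67.7 − 66 = 1.7
x=19: ŷ = 15 + 3·19 = 72; r = 73.2 − 72 = 1.2
x=23: ŷ = 15 + 3·23 = 84; r = 81.7 − 84 = -2.3
x=27: ŷ = 15 + 3·27 = 96; r = 96.4 − 96 = 0.4
|r| > 0.8: x=1 (|r|=1.5), x=5 (|r|=2.6), x=11 (|r|=1.6), x=17 (|r|=1.7), x=19 (|r|=1.2), x=23 (|r|=2.3) → 6

6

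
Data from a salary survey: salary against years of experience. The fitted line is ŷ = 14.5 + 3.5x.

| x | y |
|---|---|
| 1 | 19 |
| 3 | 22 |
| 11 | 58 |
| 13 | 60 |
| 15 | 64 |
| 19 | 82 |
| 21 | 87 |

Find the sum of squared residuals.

SSE = 46

x=1: ŷ = 14.5 + 3.5·1 = 18; e = 19 − 18 = 1
x=3: ŷ = 14.5 + 3.5·3 = 25; e = 22 − 25 = -3
x=11: ŷ = 14.5 + 3.5·11 = 53; e = 58 − 53 = 5
x=13: ŷ = 14.5 + 3.5·13 = 60; e = 60 − 60 = 0
x=15: ŷ = 14.5 + 3.5·15 = 67; e = 64 − 67 = -3
x=19: ŷ = 14.5 + 3.5·19 = 81; e = 82 − 81 = 1
x=21: ŷ = 14.5 + 3.5·21 = 88; e = 87 − 88 = -1
SSE = 1 + 9 + 25 + 0 + 9 + 1 + 1 = 46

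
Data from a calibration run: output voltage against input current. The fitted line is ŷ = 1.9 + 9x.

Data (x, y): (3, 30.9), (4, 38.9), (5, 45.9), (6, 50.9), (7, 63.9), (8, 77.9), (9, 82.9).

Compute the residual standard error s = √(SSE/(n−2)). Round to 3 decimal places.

s = 3.098

x=3: ŷ = 1.9 + 9·3 = 28.9; r = 30.9 − 28.9 = 2
x=4: ŷ = 1.9 + 9·4 = 37.9; r = 38.9 − 37.9 = 1
x=5: ŷ = 1.9 + 9·5 = 46.9; r = 45.9 − 46.9 = -1
x=6: ŷ = 1.9 + 9·6 = 55.9; r = 50.9 − 55.9 = -5
x=7: ŷ = 1.9 + 9·7 = 64.9; r = 63.9 − 64.9 = -1
x=8: ŷ = 1.9 + 9·8 = 73.9; r = 77.9 − 73.9 = 4
x=9: ŷ = 1.9 + 9·9 = 82.9; r = 82.9 − 82.9 = 0
SSE = 4 + 1 + 1 + 25 + 1 + 16 + 0 = 48
s = √(48/5) = √9.6 ≈ 3.098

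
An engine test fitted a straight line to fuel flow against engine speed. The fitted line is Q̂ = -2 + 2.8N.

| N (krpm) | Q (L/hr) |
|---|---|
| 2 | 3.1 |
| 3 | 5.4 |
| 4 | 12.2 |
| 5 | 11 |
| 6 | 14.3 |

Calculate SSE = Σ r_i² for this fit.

N=2: Q̂ = -2 + 2.8·2 = 3.6; r = 3.1 − 3.6 = -0.5
N=3: Q̂ = -2 + 2.8·3 = 6.4; r = 5.4 − 6.4 = -1
N=4: Q̂ = -2 + 2.8·4 = 9.2; r = 12.2 − 9.2 = 3
N=5: Q̂ = -2 + 2.8·5 = 12; r = 11 − 12 = -1
N=6: Q̂ = -2 + 2.8·6 = 14.8; r = 14.3 − 14.8 = -0.5
SSE = 0.25 + 1 + 9 + 1 + 0.25 = 11.5

SSE = 11.5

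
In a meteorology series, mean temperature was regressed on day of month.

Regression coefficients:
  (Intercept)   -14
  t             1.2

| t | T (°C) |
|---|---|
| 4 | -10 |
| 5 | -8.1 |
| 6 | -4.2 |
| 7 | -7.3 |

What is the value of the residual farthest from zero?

r = 2.6

t=4: ŷ = -14 + 1.2·4 = -9.2; r = -10 − (-9.2) = -0.8
t=5: ŷ = -14 + 1.2·5 = -8; r = -8.1 − (-8) = -0.1
t=6: ŷ = -14 + 1.2·6 = -6.8; r = -4.2 − (-6.8) = 2.6
t=7: ŷ = -14 + 1.2·7 = -5.6; r = -7.3 − (-5.6) = -1.7
Largest |r| is 2.6 at t = 6, residual 2.6.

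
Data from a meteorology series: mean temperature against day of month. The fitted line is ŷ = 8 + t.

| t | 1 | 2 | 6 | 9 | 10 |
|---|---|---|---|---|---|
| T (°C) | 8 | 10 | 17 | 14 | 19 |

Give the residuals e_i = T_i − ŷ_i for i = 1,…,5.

-1, 0, 3, -3, 1

t=1: ŷ = 8 + 1 = 9; e = 8 − 9 = -1
t=2: ŷ = 8 + 2 = 10; e = 10 − 10 = 0
t=6: ŷ = 8 + 6 = 14; e = 17 − 14 = 3
t=9: ŷ = 8 + 9 = 17; e = 14 − 17 = -3
t=10: ŷ = 8 + 10 = 18; e = 19 − 18 = 1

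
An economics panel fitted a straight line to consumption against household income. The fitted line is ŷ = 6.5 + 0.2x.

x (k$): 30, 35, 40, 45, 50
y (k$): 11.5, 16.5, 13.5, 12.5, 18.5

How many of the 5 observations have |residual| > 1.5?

3

x=30: ŷ = 6.5 + 0.2·30 = 12.5; e = 11.5 − 12.5 = -1
x=35: ŷ = 6.5 + 0.2·35 = 13.5; e = 16.5 − 13.5 = 3
x=40: ŷ = 6.5 + 0.2·40 = 14.5; e = 13.5 − 14.5 = -1
x=45: ŷ = 6.5 + 0.2·45 = 15.5; e = 12.5 − 15.5 = -3
x=50: ŷ = 6.5 + 0.2·50 = 16.5; e = 18.5 − 16.5 = 2
|e| > 1.5: x=35 (|e|=3), x=45 (|e|=3), x=50 (|e|=2) → 3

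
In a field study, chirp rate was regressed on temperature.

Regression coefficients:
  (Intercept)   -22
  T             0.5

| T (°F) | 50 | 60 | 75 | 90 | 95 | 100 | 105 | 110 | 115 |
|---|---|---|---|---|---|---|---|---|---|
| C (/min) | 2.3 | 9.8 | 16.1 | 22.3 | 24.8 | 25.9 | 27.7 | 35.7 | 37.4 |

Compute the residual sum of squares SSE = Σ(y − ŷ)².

SSE = 28.22

T=50: ŷ = -22 + 0.5·50 = 3; r = 2.3 − 3 = -0.7
T=60: ŷ = -22 + 0.5·60 = 8; r = 9.8 − 8 = 1.8
T=75: ŷ = -22 + 0.5·75 = 15.5; r = 16.1 − 15.5 = 0.6
T=90: ŷ = -22 + 0.5·90 = 23; r = 22.3 − 23 = -0.7
T=95: ŷ = -22 + 0.5·95 = 25.5; r = 24.8 − 25.5 = -0.7
T=100: ŷ = -22 + 0.5·100 = 28; r = 25.9 − 28 = -2.1
T=105: ŷ = -22 + 0.5·105 = 30.5; r = 27.7 − 30.5 = -2.8
T=110: ŷ = -22 + 0.5·110 = 33; r = 35.7 − 33 = 2.7
T=115: ŷ = -22 + 0.5·115 = 35.5; r = 37.4 − 35.5 = 1.9
SSE = 0.49 + 3.24 + 0.36 + 0.49 + 0.49 + 4.41 + 7.84 + 7.29 + 3.61 = 28.22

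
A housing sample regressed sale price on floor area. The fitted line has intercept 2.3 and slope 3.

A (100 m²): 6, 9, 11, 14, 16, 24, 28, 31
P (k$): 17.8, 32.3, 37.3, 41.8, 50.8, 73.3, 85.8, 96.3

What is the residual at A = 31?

ŷ = 2.3 + 3·31 = 95.3
e = 96.3 − 95.3 = 1

e = 1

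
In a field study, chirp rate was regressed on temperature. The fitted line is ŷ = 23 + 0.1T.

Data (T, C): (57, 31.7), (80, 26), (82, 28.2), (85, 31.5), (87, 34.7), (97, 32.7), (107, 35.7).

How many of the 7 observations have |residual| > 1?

T=57: ŷ = 23 + 0.1·57 = 28.7; e = 31.7 − 28.7 = 3
T=80: ŷ = 23 + 0.1·80 = 31; e = 26 − 31 = -5
T=82: ŷ = 23 + 0.1·82 = 31.2; e = 28.2 − 31.2 = -3
T=85: ŷ = 23 + 0.1·85 = 31.5; e = 31.5 − 31.5 = 0
T=87: ŷ = 23 + 0.1·87 = 31.7; e = 34.7 − 31.7 = 3
T=97: ŷ = 23 + 0.1·97 = 32.7; e = 32.7 − 32.7 = 0
T=107: ŷ = 23 + 0.1·107 = 33.7; e = 35.7 − 33.7 = 2
|e| > 1: T=57 (|e|=3), T=80 (|e|=5), T=82 (|e|=3), T=87 (|e|=3), T=107 (|e|=2) → 5

5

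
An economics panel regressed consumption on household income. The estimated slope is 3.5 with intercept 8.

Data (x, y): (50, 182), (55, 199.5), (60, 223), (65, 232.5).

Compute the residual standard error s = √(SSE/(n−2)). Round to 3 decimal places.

s = 4.243

x=50: ŷ = 8 + 3.5·50 = 183; r = 182 − 183 = -1
x=55: ŷ = 8 + 3.5·55 = 200.5; r = 199.5 − 200.5 = -1
x=60: ŷ = 8 + 3.5·60 = 218; r = 223 − 218 = 5
x=65: ŷ = 8 + 3.5·65 = 235.5; r = 232.5 − 235.5 = -3
SSE = 1 + 1 + 25 + 9 = 36
s = √(36/2) = √18 ≈ 4.243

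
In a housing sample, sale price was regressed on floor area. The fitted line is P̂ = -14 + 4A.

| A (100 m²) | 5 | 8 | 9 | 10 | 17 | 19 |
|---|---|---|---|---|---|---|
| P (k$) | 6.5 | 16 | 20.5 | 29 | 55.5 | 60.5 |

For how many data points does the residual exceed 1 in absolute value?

5

A=5: P̂ = -14 + 4·5 = 6; e = 6.5 − 6 = 0.5
A=8: P̂ = -14 + 4·8 = 18; e = 16 − 18 = -2
A=9: P̂ = -14 + 4·9 = 22; e = 20.5 − 22 = -1.5
A=10: P̂ = -14 + 4·10 = 26; e = 29 − 26 = 3
A=17: P̂ = -14 + 4·17 = 54; e = 55.5 − 54 = 1.5
A=19: P̂ = -14 + 4·19 = 62; e = 60.5 − 62 = -1.5
|e| > 1: A=8 (|e|=2), A=9 (|e|=1.5), A=10 (|e|=3), A=17 (|e|=1.5), A=19 (|e|=1.5) → 5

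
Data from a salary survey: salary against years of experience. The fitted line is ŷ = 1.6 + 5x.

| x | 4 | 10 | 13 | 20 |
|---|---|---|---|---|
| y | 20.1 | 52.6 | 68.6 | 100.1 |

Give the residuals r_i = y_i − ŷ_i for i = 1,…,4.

-1.5, 1, 2, -1.5

x=4: ŷ = 1.6 + 5·4 = 21.6; r = 20.1 − 21.6 = -1.5
x=10: ŷ = 1.6 + 5·10 = 51.6; r = 52.6 − 51.6 = 1
x=13: ŷ = 1.6 + 5·13 = 66.6; r = 68.6 − 66.6 = 2
x=20: ŷ = 1.6 + 5·20 = 101.6; r = 100.1 − 101.6 = -1.5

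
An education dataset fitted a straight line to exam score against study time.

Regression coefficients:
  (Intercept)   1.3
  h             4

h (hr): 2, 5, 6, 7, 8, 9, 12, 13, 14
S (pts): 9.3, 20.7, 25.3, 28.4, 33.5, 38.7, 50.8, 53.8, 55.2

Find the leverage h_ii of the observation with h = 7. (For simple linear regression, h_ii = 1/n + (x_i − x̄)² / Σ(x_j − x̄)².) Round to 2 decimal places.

h = 0.13

h̄ = (2 + 5 + 6 + 7 + 8 + 9 + 12 + 13 + 14)/9 = 8.44444
Σ(h − h̄)² = 41.5309 + 11.8642 + 5.97531 + 2.08642 + 0.197531 + 0.308642 + 12.642 + 20.7531 + 30.8642 = 126.222
h = 1/9 + (-1.44444)²/126.222 = 0.111111 + 0.0165297 = 0.13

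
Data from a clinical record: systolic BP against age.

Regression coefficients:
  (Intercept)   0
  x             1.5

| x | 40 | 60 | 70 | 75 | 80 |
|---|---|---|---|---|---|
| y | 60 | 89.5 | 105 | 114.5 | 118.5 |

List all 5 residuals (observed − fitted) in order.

x=40: ŷ = 1.5·40 = 60; e = 60 − 60 = 0
x=60: ŷ = 1.5·60 = 90; e = 89.5 − 90 = -0.5
x=70: ŷ = 1.5·70 = 105; e = 105 − 105 = 0
x=75: ŷ = 1.5·75 = 112.5; e = 114.5 − 112.5 = 2
x=80: ŷ = 1.5·80 = 120; e = 118.5 − 120 = -1.5

0, -0.5, 0, 2, -1.5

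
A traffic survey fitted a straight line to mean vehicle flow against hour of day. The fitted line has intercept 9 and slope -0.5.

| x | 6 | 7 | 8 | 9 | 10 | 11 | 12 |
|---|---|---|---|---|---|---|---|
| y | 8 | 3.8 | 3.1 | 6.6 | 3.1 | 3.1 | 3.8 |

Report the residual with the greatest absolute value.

x=6: ŷ = 9 − 0.5·6 = 6; r = 8 − 6 = 2
x=7: ŷ = 9 − 0.5·7 = 5.5; r = 3.8 − 5.5 = -1.7
x=8: ŷ = 9 − 0.5·8 = 5; r = 3.1 − 5 = -1.9
x=9: ŷ = 9 − 0.5·9 = 4.5; r = 6.6 − 4.5 = 2.1
x=10: ŷ = 9 − 0.5·10 = 4; r = 3.1 − 4 = -0.9
x=11: ŷ = 9 − 0.5·11 = 3.5; r = 3.1 − 3.5 = -0.4
x=12: ŷ = 9 − 0.5·12 = 3; r = 3.8 − 3 = 0.8
Largest |r| is 2.1 at x = 9, residual 2.1.

r = 2.1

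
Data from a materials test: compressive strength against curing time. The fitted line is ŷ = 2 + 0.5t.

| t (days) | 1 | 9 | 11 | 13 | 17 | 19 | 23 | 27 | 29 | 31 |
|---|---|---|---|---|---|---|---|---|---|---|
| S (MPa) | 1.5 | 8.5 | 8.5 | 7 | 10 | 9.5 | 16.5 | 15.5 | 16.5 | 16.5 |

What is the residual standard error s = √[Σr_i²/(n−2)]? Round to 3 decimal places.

t=1: ŷ = 2 + 0.5·1 = 2.5; r = 1.5 − 2.5 = -1
t=9: ŷ = 2 + 0.5·9 = 6.5; r = 8.5 − 6.5 = 2
t=11: ŷ = 2 + 0.5·11 = 7.5; r = 8.5 − 7.5 = 1
t=13: ŷ = 2 + 0.5·13 = 8.5; r = 7 − 8.5 = -1.5
t=17: ŷ = 2 + 0.5·17 = 10.5; r = 10 − 10.5 = -0.5
t=19: ŷ = 2 + 0.5·19 = 11.5; r = 9.5 − 11.5 = -2
t=23: ŷ = 2 + 0.5·23 = 13.5; r = 16.5 − 13.5 = 3
t=27: ŷ = 2 + 0.5·27 = 15.5; r = 15.5 − 15.5 = 0
t=29: ŷ = 2 + 0.5·29 = 16.5; r = 16.5 − 16.5 = 0
t=31: ŷ = 2 + 0.5·31 = 17.5; r = 16.5 − 17.5 = -1
SSE = 1 + 4 + 1 + 2.25 + 0.25 + 4 + 9 + 0 + 0 + 1 = 22.5
s = √(22.5/8) = √2.8125 ≈ 1.677

s = 1.677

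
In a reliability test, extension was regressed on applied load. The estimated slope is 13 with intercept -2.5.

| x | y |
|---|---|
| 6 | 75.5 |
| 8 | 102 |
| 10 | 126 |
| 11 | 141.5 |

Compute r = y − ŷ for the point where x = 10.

r = -1.5

ŷ = -2.5 + 13·10 = 127.5
r = 126 − 127.5 = -1.5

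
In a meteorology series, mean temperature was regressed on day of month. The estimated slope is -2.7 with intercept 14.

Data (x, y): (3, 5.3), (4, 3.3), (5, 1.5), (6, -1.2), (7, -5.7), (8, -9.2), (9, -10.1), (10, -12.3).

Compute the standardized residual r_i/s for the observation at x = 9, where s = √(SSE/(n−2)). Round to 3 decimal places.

0.198

x=3: ŷ = 14 − 2.7·3 = 5.9; r = 5.3 − 5.9 = -0.6
x=4: ŷ = 14 − 2.7·4 = 3.2; r = 3.3 − 3.2 = 0.1
x=5: ŷ = 14 − 2.7·5 = 0.5; r = 1.5 − 0.5 = 1
x=6: ŷ = 14 − 2.7·6 = -2.2; r = -1.2 − (-2.2) = 1
x=7: ŷ = 14 − 2.7·7 = -4.9; r = -5.7 − (-4.9) = -0.8
x=8: ŷ = 14 − 2.7·8 = -7.6; r = -9.2 − (-7.6) = -1.6
x=9: ŷ = 14 − 2.7·9 = -10.3; r = -10.1 − (-10.3) = 0.2
x=10: ŷ = 14 − 2.7·10 = -13; r = -12.3 − (-13) = 0.7
SSE = 0.36 + 0.01 + 1 + 1 + 0.64 + 2.56 + 0.04 + 0.49 = 6.1
s = √(6.1/6) = 1.0083
r/s = 0.2 / 1.0083 = 0.198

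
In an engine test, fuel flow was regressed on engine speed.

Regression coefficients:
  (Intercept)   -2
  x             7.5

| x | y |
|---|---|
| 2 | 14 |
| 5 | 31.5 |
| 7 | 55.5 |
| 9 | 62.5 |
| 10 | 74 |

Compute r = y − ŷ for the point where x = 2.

r = 1

ŷ = -2 + 7.5·2 = 13
r = 14 − 13 = 1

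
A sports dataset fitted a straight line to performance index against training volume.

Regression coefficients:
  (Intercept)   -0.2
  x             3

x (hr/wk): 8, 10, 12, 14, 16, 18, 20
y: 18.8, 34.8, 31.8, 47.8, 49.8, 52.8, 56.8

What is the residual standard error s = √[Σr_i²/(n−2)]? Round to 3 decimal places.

x=8: ŷ = -0.2 + 3·8 = 23.8; r = 18.8 − 23.8 = -5
x=10: ŷ = -0.2 + 3·10 = 29.8; r = 34.8 − 29.8 = 5
x=12: ŷ = -0.2 + 3·12 = 35.8; r = 31.8 − 35.8 = -4
x=14: ŷ = -0.2 + 3·14 = 41.8; r = 47.8 − 41.8 = 6
x=16: ŷ = -0.2 + 3·16 = 47.8; r = 49.8 − 47.8 = 2
x=18: ŷ = -0.2 + 3·18 = 53.8; r = 52.8 − 53.8 = -1
x=20: ŷ = -0.2 + 3·20 = 59.8; r = 56.8 − 59.8 = -3
SSE = 25 + 25 + 16 + 36 + 4 + 1 + 9 = 116
s = √(116/5) = √23.2 ≈ 4.817

s = 4.817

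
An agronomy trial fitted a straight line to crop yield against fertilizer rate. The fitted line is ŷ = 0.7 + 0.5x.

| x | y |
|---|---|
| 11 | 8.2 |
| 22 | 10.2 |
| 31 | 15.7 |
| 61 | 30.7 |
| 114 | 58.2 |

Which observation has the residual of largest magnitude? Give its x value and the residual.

x = 11, r = 2

x=11: ŷ = 0.7 + 0.5·11 = 6.2; r = 8.2 − 6.2 = 2
x=22: ŷ = 0.7 + 0.5·22 = 11.7; r = 10.2 − 11.7 = -1.5
x=31: ŷ = 0.7 + 0.5·31 = 16.2; r = 15.7 − 16.2 = -0.5
x=61: ŷ = 0.7 + 0.5·61 = 31.2; r = 30.7 − 31.2 = -0.5
x=114: ŷ = 0.7 + 0.5·114 = 57.7; r = 58.2 − 57.7 = 0.5
Largest |r| is 2 at x = 11, residual 2.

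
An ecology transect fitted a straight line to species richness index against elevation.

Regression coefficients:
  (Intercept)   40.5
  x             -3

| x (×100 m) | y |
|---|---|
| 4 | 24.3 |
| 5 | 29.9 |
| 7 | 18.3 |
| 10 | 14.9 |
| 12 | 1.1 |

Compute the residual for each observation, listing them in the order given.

-4.2, 4.4, -1.2, 4.4, -3.4

x=4: ŷ = 40.5 − 3·4 = 28.5; r = 24.3 − 28.5 = -4.2
x=5: ŷ = 40.5 − 3·5 = 25.5; r = 29.9 − 25.5 = 4.4
x=7: ŷ = 40.5 − 3·7 = 19.5; r = 18.3 − 19.5 = -1.2
x=10: ŷ = 40.5 − 3·10 = 10.5; r = 14.9 − 10.5 = 4.4
x=12: ŷ = 40.5 − 3·12 = 4.5; r = 1.1 − 4.5 = -3.4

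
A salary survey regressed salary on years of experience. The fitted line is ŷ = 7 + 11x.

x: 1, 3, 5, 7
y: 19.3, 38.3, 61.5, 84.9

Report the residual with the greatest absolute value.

x=1: ŷ = 7 + 11·1 = 18; r = 19.3 − 18 = 1.3
x=3: ŷ = 7 + 11·3 = 40; r = 38.3 − 40 = -1.7
x=5: ŷ = 7 + 11·5 = 62; r = 61.5 − 62 = -0.5
x=7: ŷ = 7 + 11·7 = 84; r = 84.9 − 84 = 0.9
Largest |r| is 1.7 at x = 3, residual -1.7.

r = -1.7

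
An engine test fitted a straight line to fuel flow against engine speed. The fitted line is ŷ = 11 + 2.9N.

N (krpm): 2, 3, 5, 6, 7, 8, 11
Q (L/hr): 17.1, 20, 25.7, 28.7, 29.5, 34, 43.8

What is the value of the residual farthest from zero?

N=2: ŷ = 11 + 2.9·2 = 16.8; r = 17.1 − 16.8 = 0.3
N=3: ŷ = 11 + 2.9·3 = 19.7; r = 20 − 19.7 = 0.3
N=5: ŷ = 11 + 2.9·5 = 25.5; r = 25.7 − 25.5 = 0.2
N=6: ŷ = 11 + 2.9·6 = 28.4; r = 28.7 − 28.4 = 0.3
N=7: ŷ = 11 + 2.9·7 = 31.3; r = 29.5 − 31.3 = -1.8
N=8: ŷ = 11 + 2.9·8 = 34.2; r = 34 − 34.2 = -0.2
N=11: ŷ = 11 + 2.9·11 = 42.9; r = 43.8 − 42.9 = 0.9
Largest |r| is 1.8 at N = 7, residual -1.8.

r = -1.8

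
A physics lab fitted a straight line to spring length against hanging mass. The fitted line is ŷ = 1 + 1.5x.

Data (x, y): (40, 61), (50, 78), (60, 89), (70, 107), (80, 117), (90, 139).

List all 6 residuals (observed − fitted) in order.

x=40: ŷ = 1 + 1.5·40 = 61; r = 61 − 61 = 0
x=50: ŷ = 1 + 1.5·50 = 76; r = 78 − 76 = 2
x=60: ŷ = 1 + 1.5·60 = 91; r = 89 − 91 = -2
x=70: ŷ = 1 + 1.5·70 = 106; r = 107 − 106 = 1
x=80: ŷ = 1 + 1.5·80 = 121; r = 117 − 121 = -4
x=90: ŷ = 1 + 1.5·90 = 136; r = 139 − 136 = 3

0, 2, -2, 1, -4, 3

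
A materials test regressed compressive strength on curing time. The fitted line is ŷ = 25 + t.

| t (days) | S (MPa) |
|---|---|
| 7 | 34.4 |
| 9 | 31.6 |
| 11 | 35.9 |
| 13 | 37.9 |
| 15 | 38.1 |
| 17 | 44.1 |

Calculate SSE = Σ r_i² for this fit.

SSE = 19.56

t=7: ŷ = 25 + 7 = 32; r = 34.4 − 32 = 2.4
t=9: ŷ = 25 + 9 = 34; r = 31.6 − 34 = -2.4
t=11: ŷ = 25 + 11 = 36; r = 35.9 − 36 = -0.1
t=13: ŷ = 25 + 13 = 38; r = 37.9 − 38 = -0.1
t=15: ŷ = 25 + 15 = 40; r = 38.1 − 40 = -1.9
t=17: ŷ = 25 + 17 = 42; r = 44.1 − 42 = 2.1
SSE = 5.76 + 5.76 + 0.01 + 0.01 + 3.61 + 4.41 = 19.56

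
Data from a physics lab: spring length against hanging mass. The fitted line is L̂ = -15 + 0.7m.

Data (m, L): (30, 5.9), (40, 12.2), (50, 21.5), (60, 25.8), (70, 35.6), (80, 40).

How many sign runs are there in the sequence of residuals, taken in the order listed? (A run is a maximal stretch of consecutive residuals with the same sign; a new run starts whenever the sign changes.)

5 runs

m=30: L̂ = -15 + 0.7·30 = 6; e = 5.9 − 6 = -0.1
m=40: L̂ = -15 + 0.7·40 = 13; e = 12.2 − 13 = -0.8
m=50: L̂ = -15 + 0.7·50 = 20; e = 21.5 − 20 = 1.5
m=60: L̂ = -15 + 0.7·60 = 27; e = 25.8 − 27 = -1.2
m=70: L̂ = -15 + 0.7·70 = 34; e = 35.6 − 34 = 1.6
m=80: L̂ = -15 + 0.7·80 = 41; e = 40 − 41 = -1
Signs: − − + − + −
Runs: −×2, +×1, −×1, +×1, −×1 → 5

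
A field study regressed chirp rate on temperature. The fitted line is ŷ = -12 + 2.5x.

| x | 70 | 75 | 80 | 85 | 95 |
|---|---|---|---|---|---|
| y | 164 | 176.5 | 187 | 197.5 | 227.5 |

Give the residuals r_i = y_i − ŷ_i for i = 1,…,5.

x=70: ŷ = -12 + 2.5·70 = 163; r = 164 − 163 = 1
x=75: ŷ = -12 + 2.5·75 = 175.5; r = 176.5 − 175.5 = 1
x=80: ŷ = -12 + 2.5·80 = 188; r = 187 − 188 = -1
x=85: ŷ = -12 + 2.5·85 = 200.5; r = 197.5 − 200.5 = -3
x=95: ŷ = -12 + 2.5·95 = 225.5; r = 227.5 − 225.5 = 2

1, 1, -1, -3, 2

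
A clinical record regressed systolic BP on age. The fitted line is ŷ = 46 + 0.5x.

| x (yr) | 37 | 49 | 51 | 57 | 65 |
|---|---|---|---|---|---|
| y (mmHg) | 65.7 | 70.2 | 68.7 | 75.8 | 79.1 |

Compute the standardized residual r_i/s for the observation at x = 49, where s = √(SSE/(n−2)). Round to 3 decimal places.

-0.154

x=37: ŷ = 46 + 0.5·37 = 64.5; r = 65.7 − 64.5 = 1.2
x=49: ŷ = 46 + 0.5·49 = 70.5; r = 70.2 − 70.5 = -0.3
x=51: ŷ = 46 + 0.5·51 = 71.5; r = 68.7 − 71.5 = -2.8
x=57: ŷ = 46 + 0.5·57 = 74.5; r = 75.8 − 74.5 = 1.3
x=65: ŷ = 46 + 0.5·65 = 78.5; r = 79.1 − 78.5 = 0.6
SSE = 1.44 + 0.09 + 7.84 + 1.69 + 0.36 = 11.42
s = √(11.42/3) = 1.95107
r/s = -0.3 / 1.95107 = -0.154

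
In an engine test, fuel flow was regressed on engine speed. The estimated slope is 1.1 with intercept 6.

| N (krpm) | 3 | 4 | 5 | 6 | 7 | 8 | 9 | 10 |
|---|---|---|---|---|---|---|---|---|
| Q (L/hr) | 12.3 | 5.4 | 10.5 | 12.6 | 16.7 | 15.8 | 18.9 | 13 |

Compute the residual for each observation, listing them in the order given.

3, -5, -1, 0, 3, 1, 3, -4

N=3: Q̂ = 6 + 1.1·3 = 9.3; r = 12.3 − 9.3 = 3
N=4: Q̂ = 6 + 1.1·4 = 10.4; r = 5.4 − 10.4 = -5
N=5: Q̂ = 6 + 1.1·5 = 11.5; r = 10.5 − 11.5 = -1
N=6: Q̂ = 6 + 1.1·6 = 12.6; r = 12.6 − 12.6 = 0
N=7: Q̂ = 6 + 1.1·7 = 13.7; r = 16.7 − 13.7 = 3
N=8: Q̂ = 6 + 1.1·8 = 14.8; r = 15.8 − 14.8 = 1
N=9: Q̂ = 6 + 1.1·9 = 15.9; r = 18.9 − 15.9 = 3
N=10: Q̂ = 6 + 1.1·10 = 17; r = 13 − 17 = -4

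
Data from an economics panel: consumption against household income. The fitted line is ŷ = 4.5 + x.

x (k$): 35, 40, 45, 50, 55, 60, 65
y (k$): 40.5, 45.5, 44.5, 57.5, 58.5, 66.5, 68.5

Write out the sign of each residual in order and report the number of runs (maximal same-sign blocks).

6 runs

x=35: ŷ = 4.5 + 35 = 39.5; r = 40.5 − 39.5 = 1
x=40: ŷ = 4.5 + 40 = 44.5; r = 45.5 − 44.5 = 1
x=45: ŷ = 4.5 + 45 = 49.5; r = 44.5 − 49.5 = -5
x=50: ŷ = 4.5 + 50 = 54.5; r = 57.5 − 54.5 = 3
x=55: ŷ = 4.5 + 55 = 59.5; r = 58.5 − 59.5 = -1
x=60: ŷ = 4.5 + 60 = 64.5; r = 66.5 − 64.5 = 2
x=65: ŷ = 4.5 + 65 = 69.5; r = 68.5 − 69.5 = -1
Signs: + + − + − + −
Runs: +×2, −×1, +×1, −×1, +×1, −×1 → 6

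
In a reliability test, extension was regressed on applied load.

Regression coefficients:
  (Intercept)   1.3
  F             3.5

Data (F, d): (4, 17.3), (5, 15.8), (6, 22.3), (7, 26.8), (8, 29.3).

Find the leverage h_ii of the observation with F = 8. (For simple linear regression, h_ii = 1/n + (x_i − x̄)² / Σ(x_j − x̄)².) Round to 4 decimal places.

F̄ = (4 + 5 + 6 + 7 + 8)/5 = 6
Σ(F − F̄)² = 4 + 1 + 0 + 1 + 4 = 10
h = 1/5 + (2)²/10 = 0.2 + 0.4 = 0.6000

h = 0.6000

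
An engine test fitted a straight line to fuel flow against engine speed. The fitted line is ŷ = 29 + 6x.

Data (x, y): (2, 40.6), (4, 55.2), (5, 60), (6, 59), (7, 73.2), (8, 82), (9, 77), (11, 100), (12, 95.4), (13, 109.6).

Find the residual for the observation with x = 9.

ŷ = 29 + 6·9 = 83
e = 77 − 83 = -6

e = -6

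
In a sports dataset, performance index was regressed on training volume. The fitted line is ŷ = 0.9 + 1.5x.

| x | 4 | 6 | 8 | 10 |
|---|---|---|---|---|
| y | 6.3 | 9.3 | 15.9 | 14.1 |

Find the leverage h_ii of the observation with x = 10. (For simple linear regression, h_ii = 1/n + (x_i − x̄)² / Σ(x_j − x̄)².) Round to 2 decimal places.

h = 0.70

x̄ = (4 + 6 + 8 + 10)/4 = 7
Σ(x − x̄)² = 9 + 1 + 1 + 9 = 20
h = 1/4 + (3)²/20 = 0.25 + 0.45 = 0.70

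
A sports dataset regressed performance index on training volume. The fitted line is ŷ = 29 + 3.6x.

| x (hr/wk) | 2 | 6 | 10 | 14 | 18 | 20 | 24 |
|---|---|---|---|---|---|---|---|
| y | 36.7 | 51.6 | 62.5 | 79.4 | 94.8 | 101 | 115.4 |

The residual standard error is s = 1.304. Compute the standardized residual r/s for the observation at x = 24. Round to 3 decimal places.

0.000

ŷ = 29 + 3.6·24 = 115.4
r = 115.4 − 115.4 = 0
r/s = 0 / 1.304 = 0.000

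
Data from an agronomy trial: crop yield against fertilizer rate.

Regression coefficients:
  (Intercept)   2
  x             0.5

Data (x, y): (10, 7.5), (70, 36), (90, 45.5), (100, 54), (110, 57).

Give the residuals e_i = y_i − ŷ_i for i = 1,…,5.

x=10: ŷ = 2 + 0.5·10 = 7; e = 7.5 − 7 = 0.5
x=70: ŷ = 2 + 0.5·70 = 37; e = 36 − 37 = -1
x=90: ŷ = 2 + 0.5·90 = 47; e = 45.5 − 47 = -1.5
x=100: ŷ = 2 + 0.5·100 = 52; e = 54 − 52 = 2
x=110: ŷ = 2 + 0.5·110 = 57; e = 57 − 57 = 0

0.5, -1, -1.5, 2, 0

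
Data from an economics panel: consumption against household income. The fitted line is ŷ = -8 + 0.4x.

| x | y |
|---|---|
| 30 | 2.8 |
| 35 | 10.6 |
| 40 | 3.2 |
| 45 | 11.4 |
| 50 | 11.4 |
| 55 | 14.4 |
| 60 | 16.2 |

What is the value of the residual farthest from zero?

r = -4.8

x=30: ŷ = -8 + 0.4·30 = 4; r = 2.8 − 4 = -1.2
x=35: ŷ = -8 + 0.4·35 = 6; r = 10.6 − 6 = 4.6
x=40: ŷ = -8 + 0.4·40 = 8; r = 3.2 − 8 = -4.8
x=45: ŷ = -8 + 0.4·45 = 10; r = 11.4 − 10 = 1.4
x=50: ŷ = -8 + 0.4·50 = 12; r = 11.4 − 12 = -0.6
x=55: ŷ = -8 + 0.4·55 = 14; r = 14.4 − 14 = 0.4
x=60: ŷ = -8 + 0.4·60 = 16; r = 16.2 − 16 = 0.2
Largest |r| is 4.8 at x = 40, residual -4.8.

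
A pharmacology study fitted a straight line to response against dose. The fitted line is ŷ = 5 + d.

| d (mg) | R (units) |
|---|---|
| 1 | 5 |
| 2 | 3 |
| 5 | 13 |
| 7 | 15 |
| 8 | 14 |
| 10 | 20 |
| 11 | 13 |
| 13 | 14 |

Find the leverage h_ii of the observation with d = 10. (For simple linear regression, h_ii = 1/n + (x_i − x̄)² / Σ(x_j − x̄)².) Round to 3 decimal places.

d̄ = (1 + 2 + 5 + 7 + 8 + 10 + 11 + 13)/8 = 7.125
Σ(d − d̄)² = 37.5156 + 26.2656 + 4.51562 + 0.015625 + 0.765625 + 8.26562 + 15.0156 + 34.5156 = 126.875
h = 1/8 + (2.875)²/126.875 = 0.125 + 0.0651478 = 0.190

h = 0.190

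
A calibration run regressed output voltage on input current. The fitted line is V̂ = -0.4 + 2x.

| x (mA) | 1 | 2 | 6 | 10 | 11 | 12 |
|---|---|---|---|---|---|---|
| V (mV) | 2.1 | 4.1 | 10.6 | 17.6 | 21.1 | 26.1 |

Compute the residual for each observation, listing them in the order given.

x=1: V̂ = -0.4 + 2·1 = 1.6; r = 2.1 − 1.6 = 0.5
x=2: V̂ = -0.4 + 2·2 = 3.6; r = 4.1 − 3.6 = 0.5
x=6: V̂ = -0.4 + 2·6 = 11.6; r = 10.6 − 11.6 = -1
x=10: V̂ = -0.4 + 2·10 = 19.6; r = 17.6 − 19.6 = -2
x=11: V̂ = -0.4 + 2·11 = 21.6; r = 21.1 − 21.6 = -0.5
x=12: V̂ = -0.4 + 2·12 = 23.6; r = 26.1 − 23.6 = 2.5

0.5, 0.5, -1, -2, -0.5, 2.5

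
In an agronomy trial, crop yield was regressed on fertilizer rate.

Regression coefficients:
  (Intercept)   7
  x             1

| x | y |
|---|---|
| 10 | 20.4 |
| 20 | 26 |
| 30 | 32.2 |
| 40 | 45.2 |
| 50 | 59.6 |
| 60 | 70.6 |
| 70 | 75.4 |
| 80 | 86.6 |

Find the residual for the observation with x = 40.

ŷ = 7 + 40 = 47
e = 45.2 − 47 = -1.8

e = -1.8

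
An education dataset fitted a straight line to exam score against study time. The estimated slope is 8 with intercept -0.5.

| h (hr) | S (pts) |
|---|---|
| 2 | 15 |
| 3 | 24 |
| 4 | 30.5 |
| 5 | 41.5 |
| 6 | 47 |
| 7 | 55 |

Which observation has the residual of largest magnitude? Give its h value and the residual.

h=2: Ŝ = -0.5 + 8·2 = 15.5; e = 15 − 15.5 = -0.5
h=3: Ŝ = -0.5 + 8·3 = 23.5; e = 24 − 23.5 = 0.5
h=4: Ŝ = -0.5 + 8·4 = 31.5; e = 30.5 − 31.5 = -1
h=5: Ŝ = -0.5 + 8·5 = 39.5; e = 41.5 − 39.5 = 2
h=6: Ŝ = -0.5 + 8·6 = 47.5; e = 47 − 47.5 = -0.5
h=7: Ŝ = -0.5 + 8·7 = 55.5; e = 55 − 55.5 = -0.5
Largest |e| is 2 at h = 5, residual 2.

h = 5, e = 2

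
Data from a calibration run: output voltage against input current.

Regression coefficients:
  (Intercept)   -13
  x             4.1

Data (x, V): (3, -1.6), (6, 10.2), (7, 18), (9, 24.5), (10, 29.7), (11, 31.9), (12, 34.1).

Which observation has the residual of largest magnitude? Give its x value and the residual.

x = 7, e = 2.3

x=3: V̂ = -13 + 4.1·3 = -0.7; e = -1.6 − (-0.7) = -0.9
x=6: V̂ = -13 + 4.1·6 = 11.6; e = 10.2 − 11.6 = -1.4
x=7: V̂ = -13 + 4.1·7 = 15.7; e = 18 − 15.7 = 2.3
x=9: V̂ = -13 + 4.1·9 = 23.9; e = 24.5 − 23.9 = 0.6
x=10: V̂ = -13 + 4.1·10 = 28; e = 29.7 − 28 = 1.7
x=11: V̂ = -13 + 4.1·11 = 32.1; e = 31.9 − 32.1 = -0.2
x=12: V̂ = -13 + 4.1·12 = 36.2; e = 34.1 − 36.2 = -2.1
Largest |e| is 2.3 at x = 7, residual 2.3.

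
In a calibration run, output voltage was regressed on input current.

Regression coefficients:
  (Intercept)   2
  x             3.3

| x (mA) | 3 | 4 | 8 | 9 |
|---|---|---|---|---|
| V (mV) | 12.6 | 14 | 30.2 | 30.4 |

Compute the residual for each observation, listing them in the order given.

x=3: V̂ = 2 + 3.3·3 = 11.9; e = 12.6 − 11.9 = 0.7
x=4: V̂ = 2 + 3.3·4 = 15.2; e = 14 − 15.2 = -1.2
x=8: V̂ = 2 + 3.3·8 = 28.4; e = 30.2 − 28.4 = 1.8
x=9: V̂ = 2 + 3.3·9 = 31.7; e = 30.4 − 31.7 = -1.3

0.7, -1.2, 1.8, -1.3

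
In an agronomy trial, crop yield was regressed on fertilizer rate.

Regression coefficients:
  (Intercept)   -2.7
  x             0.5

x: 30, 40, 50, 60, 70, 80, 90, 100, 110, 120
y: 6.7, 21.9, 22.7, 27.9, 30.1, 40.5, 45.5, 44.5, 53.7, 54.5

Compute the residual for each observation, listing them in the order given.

-5.6, 4.6, 0.4, 0.6, -2.2, 3.2, 3.2, -2.8, 1.4, -2.8

x=30: ŷ = -2.7 + 0.5·30 = 12.3; r = 6.7 − 12.3 = -5.6
x=40: ŷ = -2.7 + 0.5·40 = 17.3; r = 21.9 − 17.3 = 4.6
x=50: ŷ = -2.7 + 0.5·50 = 22.3; r = 22.7 − 22.3 = 0.4
x=60: ŷ = -2.7 + 0.5·60 = 27.3; r = 27.9 − 27.3 = 0.6
x=70: ŷ = -2.7 + 0.5·70 = 32.3; r = 30.1 − 32.3 = -2.2
x=80: ŷ = -2.7 + 0.5·80 = 37.3; r = 40.5 − 37.3 = 3.2
x=90: ŷ = -2.7 + 0.5·90 = 42.3; r = 45.5 − 42.3 = 3.2
x=100: ŷ = -2.7 + 0.5·100 = 47.3; r = 44.5 − 47.3 = -2.8
x=110: ŷ = -2.7 + 0.5·110 = 52.3; r = 53.7 − 52.3 = 1.4
x=120: ŷ = -2.7 + 0.5·120 = 57.3; r = 54.5 − 57.3 = -2.8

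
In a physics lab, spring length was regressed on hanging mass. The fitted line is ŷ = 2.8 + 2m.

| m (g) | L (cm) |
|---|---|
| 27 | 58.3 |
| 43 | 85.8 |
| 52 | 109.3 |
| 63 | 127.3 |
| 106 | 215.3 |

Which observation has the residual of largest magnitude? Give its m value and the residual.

m=27: ŷ = 2.8 + 2·27 = 56.8; e = 58.3 − 56.8 = 1.5
m=43: ŷ = 2.8 + 2·43 = 88.8; e = 85.8 − 88.8 = -3
m=52: ŷ = 2.8 + 2·52 = 106.8; e = 109.3 − 106.8 = 2.5
m=63: ŷ = 2.8 + 2·63 = 128.8; e = 127.3 − 128.8 = -1.5
m=106: ŷ = 2.8 + 2·106 = 214.8; e = 215.3 − 214.8 = 0.5
Largest |e| is 3 at m = 43, residual -3.

m = 43, e = -3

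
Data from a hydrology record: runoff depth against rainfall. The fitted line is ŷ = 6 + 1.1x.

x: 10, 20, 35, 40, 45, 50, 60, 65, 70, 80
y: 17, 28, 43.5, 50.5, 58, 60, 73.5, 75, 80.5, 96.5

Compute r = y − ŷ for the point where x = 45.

r = 2.5

ŷ = 6 + 1.1·45 = 55.5
r = 58 − 55.5 = 2.5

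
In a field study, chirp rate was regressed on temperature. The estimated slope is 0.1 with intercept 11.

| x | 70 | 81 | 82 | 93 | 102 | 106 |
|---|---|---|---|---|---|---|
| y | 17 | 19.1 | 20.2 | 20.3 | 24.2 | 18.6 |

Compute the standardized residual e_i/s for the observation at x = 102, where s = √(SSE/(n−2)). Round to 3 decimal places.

1.342

x=70: ŷ = 11 + 0.1·70 = 18; e = 17 − 18 = -1
x=81: ŷ = 11 + 0.1·81 = 19.1; e = 19.1 − 19.1 = 0
x=82: ŷ = 11 + 0.1·82 = 19.2; e = 20.2 − 19.2 = 1
x=93: ŷ = 11 + 0.1·93 = 20.3; e = 20.3 − 20.3 = 0
x=102: ŷ = 11 + 0.1·102 = 21.2; e = 24.2 − 21.2 = 3
x=106: ŷ = 11 + 0.1·106 = 21.6; e = 18.6 − 21.6 = -3
SSE = 1 + 0 + 1 + 0 + 9 + 9 = 20
s = √(20/4) = 2.23607
e/s = 3 / 2.23607 = 1.342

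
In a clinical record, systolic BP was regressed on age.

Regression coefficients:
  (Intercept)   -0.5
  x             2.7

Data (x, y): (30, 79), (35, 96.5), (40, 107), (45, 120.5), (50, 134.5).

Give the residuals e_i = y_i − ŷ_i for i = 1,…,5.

-1.5, 2.5, -0.5, -0.5, 0

x=30: ŷ = -0.5 + 2.7·30 = 80.5; e = 79 − 80.5 = -1.5
x=35: ŷ = -0.5 + 2.7·35 = 94; e = 96.5 − 94 = 2.5
x=40: ŷ = -0.5 + 2.7·40 = 107.5; e = 107 − 107.5 = -0.5
x=45: ŷ = -0.5 + 2.7·45 = 121; e = 120.5 − 121 = -0.5
x=50: ŷ = -0.5 + 2.7·50 = 134.5; e = 134.5 − 134.5 = 0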